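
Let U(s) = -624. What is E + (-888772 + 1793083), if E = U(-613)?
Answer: 903687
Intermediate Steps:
E = -624
E + (-888772 + 1793083) = -624 + (-888772 + 1793083) = -624 + 904311 = 903687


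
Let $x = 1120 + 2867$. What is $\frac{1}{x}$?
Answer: $\frac{1}{3987} \approx 0.00025081$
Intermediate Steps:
$x = 3987$
$\frac{1}{x} = \frac{1}{3987}$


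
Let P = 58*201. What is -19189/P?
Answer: -19189/11658 ≈ -1.6460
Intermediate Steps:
P = 11658
-19189/P = -19189/11658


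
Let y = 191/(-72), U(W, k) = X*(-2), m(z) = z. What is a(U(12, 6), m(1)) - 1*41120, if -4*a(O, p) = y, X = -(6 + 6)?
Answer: -11842369/288 ≈ -41119.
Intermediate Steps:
X = -12 (X = -1*12 = -12)
U(W, k) = 24 (U(W, k) = -12*(-2) = 24)
y = -191/72 (y = 191*(-1/72) = -191/72 ≈ -2.6528)
a(O, p) = 191/288 (a(O, p) = -¼*(-191/72) = 191/288)
a(U(12, 6), m(1)) - 1*41120 = 191/288 - 1*41120 = 191/288 - 41120 = -11842369/288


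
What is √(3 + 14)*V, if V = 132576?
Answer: 132576*√17 ≈ 5.4663e+5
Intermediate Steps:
√(3 + 14)*V = √(3 + 14)*132576 = √17*132576 = 132576*√17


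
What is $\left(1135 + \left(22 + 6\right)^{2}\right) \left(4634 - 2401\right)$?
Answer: $4285127$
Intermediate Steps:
$\left(1135 + \left(22 + 6\right)^{2}\right) \left(4634 - 2401\right) = \left(1135 + 28^{2}\right) 2233 = \left(1135 + 784\right) 2233 = 1919 \cdot 2233 = 4285127$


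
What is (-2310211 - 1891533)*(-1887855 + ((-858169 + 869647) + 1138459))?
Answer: 3100542528992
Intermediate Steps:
(-2310211 - 1891533)*(-1887855 + ((-858169 + 869647) + 1138459)) = -4201744*(-1887855 + (11478 + 1138459)) = -4201744*(-1887855 + 1149937) = -4201744*(-737918) = 3100542528992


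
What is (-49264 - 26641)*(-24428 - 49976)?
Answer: 5647635620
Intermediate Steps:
(-49264 - 26641)*(-24428 - 49976) = -75905*(-74404) = 5647635620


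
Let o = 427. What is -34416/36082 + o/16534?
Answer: -39544795/42612842 ≈ -0.92800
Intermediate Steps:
-34416/36082 + o/16534 = -34416/36082 + 427/16534 = -34416*1/36082 + 427*(1/16534) = -17208/18041 + 61/2362 = -39544795/42612842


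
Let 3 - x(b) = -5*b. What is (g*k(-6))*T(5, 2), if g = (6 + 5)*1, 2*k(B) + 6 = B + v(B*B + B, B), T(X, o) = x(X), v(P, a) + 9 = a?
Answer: -4158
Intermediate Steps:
v(P, a) = -9 + a
x(b) = 3 + 5*b (x(b) = 3 - (-5)*b = 3 + 5*b)
T(X, o) = 3 + 5*X
k(B) = -15/2 + B (k(B) = -3 + (B + (-9 + B))/2 = -3 + (-9 + 2*B)/2 = -3 + (-9/2 + B) = -15/2 + B)
g = 11 (g = 11*1 = 11)
(g*k(-6))*T(5, 2) = (11*(-15/2 - 6))*(3 + 5*5) = (11*(-27/2))*(3 + 25) = -297/2*28 = -4158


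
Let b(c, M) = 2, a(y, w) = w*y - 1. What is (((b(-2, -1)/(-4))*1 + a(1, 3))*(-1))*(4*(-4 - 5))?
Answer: 54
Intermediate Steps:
a(y, w) = -1 + w*y
(((b(-2, -1)/(-4))*1 + a(1, 3))*(-1))*(4*(-4 - 5)) = (((2/(-4))*1 + (-1 + 3*1))*(-1))*(4*(-4 - 5)) = (((2*(-¼))*1 + (-1 + 3))*(-1))*(4*(-9)) = ((-½*1 + 2)*(-1))*(-36) = ((-½ + 2)*(-1))*(-36) = ((3/2)*(-1))*(-36) = -3/2*(-36) = 54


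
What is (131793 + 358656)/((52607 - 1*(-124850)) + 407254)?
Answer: 490449/584711 ≈ 0.83879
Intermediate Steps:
(131793 + 358656)/((52607 - 1*(-124850)) + 407254) = 490449/((52607 + 124850) + 407254) = 490449/(177457 + 407254) = 490449/584711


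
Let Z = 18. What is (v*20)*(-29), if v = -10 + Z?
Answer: -4640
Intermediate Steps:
v = 8 (v = -10 + 18 = 8)
(v*20)*(-29) = (8*20)*(-29) = 160*(-29) = -4640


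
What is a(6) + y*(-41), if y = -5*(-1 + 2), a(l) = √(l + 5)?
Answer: 205 + √11 ≈ 208.32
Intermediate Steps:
a(l) = √(5 + l)
y = -5 (y = -5*1 = -5)
a(6) + y*(-41) = √(5 + 6) - 5*(-41) = √11 + 205 = 205 + √11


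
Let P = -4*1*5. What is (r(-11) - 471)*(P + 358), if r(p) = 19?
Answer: -152776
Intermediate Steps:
P = -20 (P = -4*5 = -20)
(r(-11) - 471)*(P + 358) = (19 - 471)*(-20 + 358) = -452*338 = -152776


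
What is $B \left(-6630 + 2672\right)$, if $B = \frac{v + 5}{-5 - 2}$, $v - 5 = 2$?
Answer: $\frac{47496}{7} \approx 6785.1$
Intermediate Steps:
$v = 7$ ($v = 5 + 2 = 7$)
$B = - \frac{12}{7}$ ($B = \frac{7 + 5}{-5 - 2} = \frac{12}{-7} = 12 \left(- \frac{1}{7}\right) = - \frac{12}{7} \approx -1.7143$)
$B \left(-6630 + 2672\right) = - \frac{12 \left(-6630 + 2672\right)}{7} = \left(- \frac{12}{7}\right) \left(-3958\right) = \frac{47496}{7}$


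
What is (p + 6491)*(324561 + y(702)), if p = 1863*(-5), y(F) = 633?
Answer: -918347856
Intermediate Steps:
p = -9315
(p + 6491)*(324561 + y(702)) = (-9315 + 6491)*(324561 + 633) = -2824*325194 = -918347856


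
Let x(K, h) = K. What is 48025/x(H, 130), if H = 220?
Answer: 9605/44 ≈ 218.30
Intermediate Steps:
48025/x(H, 130) = 48025/220 = 48025*(1/220) = 9605/44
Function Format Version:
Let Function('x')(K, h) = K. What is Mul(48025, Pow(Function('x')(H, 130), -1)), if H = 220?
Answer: Rational(9605, 44) ≈ 218.30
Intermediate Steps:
Mul(48025, Pow(Function('x')(H, 130), -1)) = Mul(48025, Pow(220, -1)) = Mul(48025, Rational(1, 220)) = Rational(9605, 44)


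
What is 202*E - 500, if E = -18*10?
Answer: -36860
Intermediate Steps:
E = -180
202*E - 500 = 202*(-180) - 500 = -36360 - 500 = -36860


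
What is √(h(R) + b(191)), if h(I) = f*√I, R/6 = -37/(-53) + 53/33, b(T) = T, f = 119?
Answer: √(64918799 + 138754*√1174745)/583 ≈ 25.169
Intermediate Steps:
R = 8060/583 (R = 6*(-37/(-53) + 53/33) = 6*(-37*(-1/53) + 53*(1/33)) = 6*(37/53 + 53/33) = 6*(4030/1749) = 8060/583 ≈ 13.825)
h(I) = 119*√I
√(h(R) + b(191)) = √(119*√(8060/583) + 191) = √(119*(2*√1174745/583) + 191) = √(238*√1174745/583 + 191) = √(191 + 238*√1174745/583)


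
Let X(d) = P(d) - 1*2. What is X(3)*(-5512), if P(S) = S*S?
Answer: -38584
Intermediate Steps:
P(S) = S²
X(d) = -2 + d² (X(d) = d² - 1*2 = d² - 2 = -2 + d²)
X(3)*(-5512) = (-2 + 3²)*(-5512) = (-2 + 9)*(-5512) = 7*(-5512) = -38584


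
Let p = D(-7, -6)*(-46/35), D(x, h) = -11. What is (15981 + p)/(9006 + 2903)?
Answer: 559841/416815 ≈ 1.3431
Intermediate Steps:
p = 506/35 (p = -(-506)/35 = -11*(-46/35) = 506/35 ≈ 14.457)
(15981 + p)/(9006 + 2903) = (15981 + 506/35)/(9006 + 2903) = (559841/35)/11909 = (559841/35)*(1/11909) = 559841/416815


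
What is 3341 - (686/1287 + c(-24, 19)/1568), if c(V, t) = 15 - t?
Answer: 1685280239/504504 ≈ 3340.5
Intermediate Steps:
3341 - (686/1287 + c(-24, 19)/1568) = 3341 - (686/1287 + (15 - 1*19)/1568) = 3341 - (686*(1/1287) + (15 - 19)*(1/1568)) = 3341 - (686/1287 - 4*1/1568) = 3341 - (686/1287 - 1/392) = 3341 - 1*267625/504504 = 3341 - 267625/504504 = 1685280239/504504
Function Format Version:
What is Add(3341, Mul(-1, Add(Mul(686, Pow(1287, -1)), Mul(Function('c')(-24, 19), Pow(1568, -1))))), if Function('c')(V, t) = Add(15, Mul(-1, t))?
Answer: Rational(1685280239, 504504) ≈ 3340.5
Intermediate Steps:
Add(3341, Mul(-1, Add(Mul(686, Pow(1287, -1)), Mul(Function('c')(-24, 19), Pow(1568, -1))))) = Add(3341, Mul(-1, Add(Mul(686, Pow(1287, -1)), Mul(Add(15, Mul(-1, 19)), Pow(1568, -1))))) = Add(3341, Mul(-1, Add(Mul(686, Rational(1, 1287)), Mul(Add(15, -19), Rational(1, 1568))))) = Add(3341, Mul(-1, Add(Rational(686, 1287), Mul(-4, Rational(1, 1568))))) = Add(3341, Mul(-1, Add(Rational(686, 1287), Rational(-1, 392)))) = Add(3341, Mul(-1, Rational(267625, 504504))) = Add(3341, Rational(-267625, 504504)) = Rational(1685280239, 504504)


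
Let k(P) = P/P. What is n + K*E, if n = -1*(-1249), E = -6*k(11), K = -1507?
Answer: 10291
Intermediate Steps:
k(P) = 1
E = -6 (E = -6*1 = -6)
n = 1249
n + K*E = 1249 - 1507*(-6) = 1249 + 9042 = 10291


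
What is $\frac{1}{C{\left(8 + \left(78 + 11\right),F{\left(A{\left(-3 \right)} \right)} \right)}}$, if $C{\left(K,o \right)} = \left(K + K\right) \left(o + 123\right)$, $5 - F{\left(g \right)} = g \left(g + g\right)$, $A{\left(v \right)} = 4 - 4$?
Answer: $\frac{1}{24832} \approx 4.0271 \cdot 10^{-5}$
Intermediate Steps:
$A{\left(v \right)} = 0$
$F{\left(g \right)} = 5 - 2 g^{2}$ ($F{\left(g \right)} = 5 - g \left(g + g\right) = 5 - g 2 g = 5 - 2 g^{2}$)
$C{\left(K,o \right)} = 2 K \left(123 + o\right)$
$\frac{1}{C{\left(8 + \left(78 + 11\right),F{\left(A{\left(-3 \right)} \right)} \right)}} = \frac{1}{2 \left(8 + \left(78 + 11\right)\right) \left(123 + \left(5 - 2 \cdot 0^{2}\right)\right)} = \frac{1}{2 \left(8 + 89\right) \left(123 + \left(5 - 0\right)\right)} = \frac{1}{2 \cdot 97 \left(123 + \left(5 + 0\right)\right)} = \frac{1}{2 \cdot 97 \left(123 + 5\right)} = \frac{1}{2 \cdot 97 \cdot 128} = \frac{1}{24832}$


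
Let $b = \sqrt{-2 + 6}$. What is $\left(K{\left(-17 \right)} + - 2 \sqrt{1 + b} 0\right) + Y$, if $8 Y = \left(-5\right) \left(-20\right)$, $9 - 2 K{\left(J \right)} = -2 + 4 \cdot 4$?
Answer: $10$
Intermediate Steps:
$K{\left(J \right)} = - \frac{5}{2}$ ($K{\left(J \right)} = \frac{9}{2} - \frac{-2 + 4 \cdot 4}{2} = \frac{9}{2} - \frac{-2 + 16}{2} = \frac{9}{2} - 7 = - \frac{5}{2}$)
$b = 2$ ($b = \sqrt{4} = 2$)
$Y = \frac{25}{2}$ ($Y = \frac{\left(-5\right) \left(-20\right)}{8} = \frac{1}{8} \cdot 100 = \frac{25}{2} \approx 12.5$)
$\left(K{\left(-17 \right)} + - 2 \sqrt{1 + b} 0\right) + Y = \left(- \frac{5}{2} + - 2 \sqrt{1 + 2} \cdot 0\right) + \frac{25}{2} = \left(- \frac{5}{2} + - 2 \sqrt{3} \cdot 0\right) + \frac{25}{2} = \left(- \frac{5}{2} + 0\right) + \frac{25}{2} = - \frac{5}{2} + \frac{25}{2} = 10$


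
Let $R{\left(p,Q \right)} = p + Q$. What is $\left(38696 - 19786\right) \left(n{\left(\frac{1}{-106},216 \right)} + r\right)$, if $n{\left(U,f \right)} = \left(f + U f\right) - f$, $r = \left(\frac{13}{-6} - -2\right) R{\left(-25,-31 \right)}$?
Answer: $\frac{21935600}{159} \approx 1.3796 \cdot 10^{5}$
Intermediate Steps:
$R{\left(p,Q \right)} = Q + p$
$r = \frac{28}{3}$ ($r = \left(\frac{13}{-6} - -2\right) \left(-31 - 25\right) = \left(13 \left(- \frac{1}{6}\right) + 2\right) \left(-56\right) = \left(- \frac{13}{6} + 2\right) \left(-56\right) = \left(- \frac{1}{6}\right) \left(-56\right) = \frac{28}{3} \approx 9.3333$)
$n{\left(U,f \right)} = U f$
$\left(38696 - 19786\right) \left(n{\left(\frac{1}{-106},216 \right)} + r\right) = \left(38696 - 19786\right) \left(\frac{1}{-106} \cdot 216 + \frac{28}{3}\right) = 18910 \left(\left(- \frac{1}{106}\right) 216 + \frac{28}{3}\right) = 18910 \left(- \frac{108}{53} + \frac{28}{3}\right) = 18910 \cdot \frac{1160}{159} = \frac{21935600}{159}$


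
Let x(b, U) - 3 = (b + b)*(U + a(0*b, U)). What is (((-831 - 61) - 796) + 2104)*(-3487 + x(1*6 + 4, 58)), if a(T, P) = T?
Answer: -966784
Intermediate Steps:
x(b, U) = 3 + 2*U*b (x(b, U) = 3 + (b + b)*(U + 0*b) = 3 + (2*b)*(U + 0) = 3 + (2*b)*U = 3 + 2*U*b)
(((-831 - 61) - 796) + 2104)*(-3487 + x(1*6 + 4, 58)) = (((-831 - 61) - 796) + 2104)*(-3487 + (3 + 2*58*(1*6 + 4))) = ((-892 - 796) + 2104)*(-3487 + (3 + 2*58*(6 + 4))) = (-1688 + 2104)*(-3487 + (3 + 2*58*10)) = 416*(-3487 + (3 + 1160)) = 416*(-3487 + 1163) = 416*(-2324) = -966784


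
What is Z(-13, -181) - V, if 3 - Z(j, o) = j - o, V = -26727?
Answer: 26562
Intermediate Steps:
Z(j, o) = 3 + o - j (Z(j, o) = 3 - (j - o) = 3 + (o - j) = 3 + o - j)
Z(-13, -181) - V = (3 - 181 - 1*(-13)) - 1*(-26727) = (3 - 181 + 13) + 26727 = -165 + 26727 = 26562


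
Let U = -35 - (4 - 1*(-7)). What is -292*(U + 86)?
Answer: -11680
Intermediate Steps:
U = -46 (U = -35 - (4 + 7) = -35 - 1*11 = -35 - 11 = -46)
-292*(U + 86) = -292*(-46 + 86) = -292*40 = -11680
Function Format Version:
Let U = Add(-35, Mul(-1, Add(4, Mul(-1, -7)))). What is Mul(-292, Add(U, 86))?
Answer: -11680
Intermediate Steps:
U = -46 (U = Add(-35, Mul(-1, Add(4, 7))) = Add(-35, Mul(-1, 11)) = Add(-35, -11) = -46)
Mul(-292, Add(U, 86)) = Mul(-292, Add(-46, 86)) = Mul(-292, 40) = -11680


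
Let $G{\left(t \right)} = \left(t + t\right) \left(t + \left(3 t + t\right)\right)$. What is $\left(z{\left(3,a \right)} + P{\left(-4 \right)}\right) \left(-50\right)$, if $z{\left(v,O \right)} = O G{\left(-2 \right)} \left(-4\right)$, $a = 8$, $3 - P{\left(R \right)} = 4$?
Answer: $64050$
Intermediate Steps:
$P{\left(R \right)} = -1$ ($P{\left(R \right)} = 3 - 4 = -1$)
$G{\left(t \right)} = 10 t^{2}$ ($G{\left(t \right)} = 2 t \left(t + 4 t\right) = 2 t 5 t = 10 t^{2}$)
$z{\left(v,O \right)} = - 160 O$ ($z{\left(v,O \right)} = O 10 \left(-2\right)^{2} \left(-4\right) = O 10 \cdot 4 \left(-4\right) = O 40 \left(-4\right) = 40 O \left(-4\right) = - 160 O$)
$\left(z{\left(3,a \right)} + P{\left(-4 \right)}\right) \left(-50\right) = \left(\left(-160\right) 8 - 1\right) \left(-50\right) = \left(-1280 - 1\right) \left(-50\right) = \left(-1281\right) \left(-50\right) = 64050$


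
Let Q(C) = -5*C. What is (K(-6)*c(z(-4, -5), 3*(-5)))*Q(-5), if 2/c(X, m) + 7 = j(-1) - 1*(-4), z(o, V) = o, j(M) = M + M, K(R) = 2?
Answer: -20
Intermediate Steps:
j(M) = 2*M
c(X, m) = -⅖ (c(X, m) = 2/(-7 + (2*(-1) - 1*(-4))) = 2/(-7 + (-2 + 4)) = 2/(-7 + 2) = 2/(-5) = 2*(-⅕) = -⅖)
(K(-6)*c(z(-4, -5), 3*(-5)))*Q(-5) = (2*(-⅖))*(-5*(-5)) = -⅘*25 = -20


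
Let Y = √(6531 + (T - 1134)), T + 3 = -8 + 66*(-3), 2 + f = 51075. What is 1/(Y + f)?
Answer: 51073/2608446141 - 2*√1297/2608446141 ≈ 1.9552e-5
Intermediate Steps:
f = 51073 (f = -2 + 51075 = 51073)
T = -209 (T = -3 + (-8 + 66*(-3)) = -3 + (-8 - 198) = -3 - 206 = -209)
Y = 2*√1297 (Y = √(6531 + (-209 - 1134)) = √(6531 - 1343) = √5188 = 2*√1297 ≈ 72.028)
1/(Y + f) = 1/(2*√1297 + 51073) = 1/(51073 + 2*√1297)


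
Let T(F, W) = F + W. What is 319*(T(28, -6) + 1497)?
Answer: 484561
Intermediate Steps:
319*(T(28, -6) + 1497) = 319*((28 - 6) + 1497) = 319*(22 + 1497) = 319*1519 = 484561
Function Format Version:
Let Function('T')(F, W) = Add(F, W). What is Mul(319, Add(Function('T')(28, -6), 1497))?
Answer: 484561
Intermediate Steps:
Mul(319, Add(Function('T')(28, -6), 1497)) = Mul(319, Add(Add(28, -6), 1497)) = Mul(319, Add(22, 1497)) = Mul(319, 1519) = 484561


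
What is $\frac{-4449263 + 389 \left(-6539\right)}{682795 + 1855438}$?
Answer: $- \frac{6992934}{2538233} \approx -2.755$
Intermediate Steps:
$\frac{-4449263 + 389 \left(-6539\right)}{682795 + 1855438} = \frac{-4449263 - 2543671}{2538233} = \left(-6992934\right) \frac{1}{2538233} = - \frac{6992934}{2538233}$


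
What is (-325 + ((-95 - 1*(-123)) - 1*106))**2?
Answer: 162409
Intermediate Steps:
(-325 + ((-95 - 1*(-123)) - 1*106))**2 = (-325 + ((-95 + 123) - 106))**2 = (-325 + (28 - 106))**2 = (-325 - 78)**2 = (-403)**2 = 162409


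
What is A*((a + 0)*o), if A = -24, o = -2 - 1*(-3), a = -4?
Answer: 96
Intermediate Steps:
o = 1 (o = -2 + 3 = 1)
A*((a + 0)*o) = -24*(-4 + 0) = -(-96) = -24*(-4) = 96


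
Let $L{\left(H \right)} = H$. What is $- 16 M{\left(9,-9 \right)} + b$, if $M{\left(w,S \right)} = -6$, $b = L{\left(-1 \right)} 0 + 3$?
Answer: $99$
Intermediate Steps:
$b = 3$ ($b = \left(-1\right) 0 + 3 = 0 + 3 = 3$)
$- 16 M{\left(9,-9 \right)} + b = \left(-16\right) \left(-6\right) + 3 = 96 + 3 = 99$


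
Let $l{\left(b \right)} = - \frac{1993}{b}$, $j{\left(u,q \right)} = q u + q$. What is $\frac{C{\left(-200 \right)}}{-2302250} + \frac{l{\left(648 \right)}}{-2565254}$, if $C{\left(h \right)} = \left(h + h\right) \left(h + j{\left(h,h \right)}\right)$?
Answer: $\frac{105322370102657}{15307978807728} \approx 6.8802$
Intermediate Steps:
$j{\left(u,q \right)} = q + q u$
$C{\left(h \right)} = 2 h \left(h + h \left(1 + h\right)\right)$ ($C{\left(h \right)} = \left(h + h\right) \left(h + h \left(1 + h\right)\right) = 2 h \left(h + h \left(1 + h\right)\right)$)
$\frac{C{\left(-200 \right)}}{-2302250} + \frac{l{\left(648 \right)}}{-2565254} = \frac{2 \left(-200\right)^{2} \left(2 - 200\right)}{-2302250} + \frac{\left(-1993\right) \frac{1}{648}}{-2565254} = 2 \cdot 40000 \left(-198\right) \left(- \frac{1}{2302250}\right) + \left(-1993\right) \frac{1}{648} \left(- \frac{1}{2565254}\right) = \left(-15840000\right) \left(- \frac{1}{2302250}\right) - - \frac{1993}{1662284592} = \frac{63360}{9209} + \frac{1993}{1662284592} = \frac{105322370102657}{15307978807728}$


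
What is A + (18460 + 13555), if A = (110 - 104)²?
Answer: 32051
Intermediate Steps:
A = 36 (A = 6² = 36)
A + (18460 + 13555) = 36 + (18460 + 13555) = 36 + 32015 = 32051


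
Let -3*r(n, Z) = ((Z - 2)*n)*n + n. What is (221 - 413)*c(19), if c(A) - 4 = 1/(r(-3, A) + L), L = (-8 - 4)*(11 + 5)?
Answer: -92832/121 ≈ -767.21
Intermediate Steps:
r(n, Z) = -n/3 - n²*(-2 + Z)/3 (r(n, Z) = -(((Z - 2)*n)*n + n)/3 = -(((-2 + Z)*n)*n + n)/3 = -((n*(-2 + Z))*n + n)/3 = -(n²*(-2 + Z) + n)/3 = -(n + n²*(-2 + Z))/3 = -n/3 - n²*(-2 + Z)/3)
L = -192 (L = -12*16 = -192)
c(A) = 4 + 1/(-185 - 3*A) (c(A) = 4 + 1/((⅓)*(-3)*(-1 + 2*(-3) - 1*A*(-3)) - 192) = 4 + 1/((⅓)*(-3)*(-1 - 6 + 3*A) - 192) = 4 + 1/((⅓)*(-3)*(-7 + 3*A) - 192) = 4 + 1/((7 - 3*A) - 192) = 4 + 1/(-185 - 3*A))
(221 - 413)*c(19) = (221 - 413)*((739 + 12*19)/(185 + 3*19)) = -192*(739 + 228)/(185 + 57) = -192*967/242 = -92832/121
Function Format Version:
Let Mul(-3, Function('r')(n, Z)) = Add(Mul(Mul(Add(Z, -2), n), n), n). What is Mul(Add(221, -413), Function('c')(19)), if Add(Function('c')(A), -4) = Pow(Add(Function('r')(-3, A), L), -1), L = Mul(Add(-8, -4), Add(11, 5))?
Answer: Rational(-92832, 121) ≈ -767.21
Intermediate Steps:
Function('r')(n, Z) = Add(Mul(Rational(-1, 3), n), Mul(Rational(-1, 3), Pow(n, 2), Add(-2, Z))) (Function('r')(n, Z) = Mul(Rational(-1, 3), Add(Mul(Mul(Add(Z, -2), n), n), n)) = Mul(Rational(-1, 3), Add(Mul(Mul(Add(-2, Z), n), n), n)) = Mul(Rational(-1, 3), Add(Mul(Mul(n, Add(-2, Z)), n), n)) = Mul(Rational(-1, 3), Add(Mul(Pow(n, 2), Add(-2, Z)), n)) = Mul(Rational(-1, 3), Add(n, Mul(Pow(n, 2), Add(-2, Z)))) = Add(Mul(Rational(-1, 3), n), Mul(Rational(-1, 3), Pow(n, 2), Add(-2, Z))))
L = -192 (L = Mul(-12, 16) = -192)
Function('c')(A) = Add(4, Pow(Add(-185, Mul(-3, A)), -1)) (Function('c')(A) = Add(4, Pow(Add(Mul(Rational(1, 3), -3, Add(-1, Mul(2, -3), Mul(-1, A, -3))), -192), -1)) = Add(4, Pow(Add(Mul(Rational(1, 3), -3, Add(-1, -6, Mul(3, A))), -192), -1)) = Add(4, Pow(Add(Mul(Rational(1, 3), -3, Add(-7, Mul(3, A))), -192), -1)) = Add(4, Pow(Add(Add(7, Mul(-3, A)), -192), -1)) = Add(4, Pow(Add(-185, Mul(-3, A)), -1)))
Mul(Add(221, -413), Function('c')(19)) = Mul(Add(221, -413), Mul(Pow(Add(185, Mul(3, 19)), -1), Add(739, Mul(12, 19)))) = Mul(-192, Mul(Pow(Add(185, 57), -1), Add(739, 228))) = Mul(-192, Mul(Pow(242, -1), 967)) = Mul(-192, Mul(Rational(1, 242), 967)) = Mul(-192, Rational(967, 242)) = Rational(-92832, 121)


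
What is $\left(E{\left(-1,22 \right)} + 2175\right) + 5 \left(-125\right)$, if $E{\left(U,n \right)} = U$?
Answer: $1549$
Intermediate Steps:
$\left(E{\left(-1,22 \right)} + 2175\right) + 5 \left(-125\right) = \left(-1 + 2175\right) + 5 \left(-125\right) = 2174 - 625 = 1549$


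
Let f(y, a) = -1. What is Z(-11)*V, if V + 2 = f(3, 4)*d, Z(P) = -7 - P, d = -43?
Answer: 164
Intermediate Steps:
V = 41 (V = -2 - 1*(-43) = -2 + 43 = 41)
Z(-11)*V = (-7 - 1*(-11))*41 = (-7 + 11)*41 = 4*41 = 164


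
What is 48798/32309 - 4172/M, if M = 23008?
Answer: 246987809/185841368 ≈ 1.3290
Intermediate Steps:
48798/32309 - 4172/M = 48798/32309 - 4172/23008 = 48798*(1/32309) - 4172*1/23008 = 48798/32309 - 1043/5752 = 246987809/185841368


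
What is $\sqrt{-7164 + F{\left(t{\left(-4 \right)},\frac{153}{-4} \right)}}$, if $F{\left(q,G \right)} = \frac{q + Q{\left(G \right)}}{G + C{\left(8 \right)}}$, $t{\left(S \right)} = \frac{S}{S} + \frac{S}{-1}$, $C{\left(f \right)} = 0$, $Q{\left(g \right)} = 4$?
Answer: $\frac{8 i \sqrt{32351}}{17} \approx 84.642 i$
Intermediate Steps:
$t{\left(S \right)} = 1 - S$ ($t{\left(S \right)} = 1 + S \left(-1\right) = 1 - S$)
$F{\left(q,G \right)} = \frac{4 + q}{G}$ ($F{\left(q,G \right)} = \frac{q + 4}{G + 0} = \frac{4 + q}{G}$)
$\sqrt{-7164 + F{\left(t{\left(-4 \right)},\frac{153}{-4} \right)}} = \sqrt{-7164 + \frac{4 + \left(1 - -4\right)}{153 \frac{1}{-4}}} = \sqrt{-7164 + \frac{4 + \left(1 + 4\right)}{153 \left(- \frac{1}{4}\right)}} = \sqrt{-7164 + \frac{4 + 5}{- \frac{153}{4}}} = \sqrt{-7164 - \frac{4}{17}} = \sqrt{- \frac{121792}{17}} = \frac{8 i \sqrt{32351}}{17}$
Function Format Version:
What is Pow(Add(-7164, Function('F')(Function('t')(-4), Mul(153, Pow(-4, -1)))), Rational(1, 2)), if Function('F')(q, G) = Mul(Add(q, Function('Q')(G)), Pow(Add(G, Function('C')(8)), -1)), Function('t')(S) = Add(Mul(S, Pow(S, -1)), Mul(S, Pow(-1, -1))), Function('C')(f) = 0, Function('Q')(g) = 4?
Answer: Mul(Rational(8, 17), I, Pow(32351, Rational(1, 2))) ≈ Mul(84.642, I)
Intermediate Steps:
Function('t')(S) = Add(1, Mul(-1, S)) (Function('t')(S) = Add(1, Mul(S, -1)) = Add(1, Mul(-1, S)))
Function('F')(q, G) = Mul(Pow(G, -1), Add(4, q)) (Function('F')(q, G) = Mul(Add(q, 4), Pow(Add(G, 0), -1)) = Mul(Add(4, q), Pow(G, -1)) = Mul(Pow(G, -1), Add(4, q)))
Pow(Add(-7164, Function('F')(Function('t')(-4), Mul(153, Pow(-4, -1)))), Rational(1, 2)) = Pow(Add(-7164, Mul(Pow(Mul(153, Pow(-4, -1)), -1), Add(4, Add(1, Mul(-1, -4))))), Rational(1, 2)) = Pow(Add(-7164, Mul(Pow(Mul(153, Rational(-1, 4)), -1), Add(4, Add(1, 4)))), Rational(1, 2)) = Pow(Add(-7164, Mul(Pow(Rational(-153, 4), -1), Add(4, 5))), Rational(1, 2)) = Pow(Add(-7164, Mul(Rational(-4, 153), 9)), Rational(1, 2)) = Pow(Add(-7164, Rational(-4, 17)), Rational(1, 2)) = Pow(Rational(-121792, 17), Rational(1, 2)) = Mul(Rational(8, 17), I, Pow(32351, Rational(1, 2)))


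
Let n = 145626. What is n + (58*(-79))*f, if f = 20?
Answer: 53986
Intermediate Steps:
n + (58*(-79))*f = 145626 + (58*(-79))*20 = 145626 - 4582*20 = 145626 - 91640 = 53986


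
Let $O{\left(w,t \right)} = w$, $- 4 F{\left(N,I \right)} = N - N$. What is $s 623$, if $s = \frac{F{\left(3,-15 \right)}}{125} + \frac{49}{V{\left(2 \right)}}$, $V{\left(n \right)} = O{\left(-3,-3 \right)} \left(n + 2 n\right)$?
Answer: $- \frac{30527}{18} \approx -1695.9$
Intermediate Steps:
$F{\left(N,I \right)} = 0$ ($F{\left(N,I \right)} = - \frac{N - N}{4} = \left(- \frac{1}{4}\right) 0 = 0$)
$V{\left(n \right)} = - 9 n$ ($V{\left(n \right)} = - 3 \left(n + 2 n\right) = - 3 \cdot 3 n = - 9 n$)
$s = - \frac{49}{18}$ ($s = \frac{0}{125} + \frac{49}{\left(-9\right) 2} = 0 \cdot \frac{1}{125} + \frac{49}{-18} = 0 + 49 \left(- \frac{1}{18}\right) = 0 - \frac{49}{18} = - \frac{49}{18} \approx -2.7222$)
$s 623 = \left(- \frac{49}{18}\right) 623 = - \frac{30527}{18}$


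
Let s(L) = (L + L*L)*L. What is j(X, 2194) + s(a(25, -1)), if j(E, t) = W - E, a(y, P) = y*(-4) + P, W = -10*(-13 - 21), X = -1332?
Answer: -1018428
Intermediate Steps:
W = 340 (W = -10*(-34) = 340)
a(y, P) = P - 4*y (a(y, P) = -4*y + P = P - 4*y)
j(E, t) = 340 - E
s(L) = L*(L + L²) (s(L) = (L + L²)*L = L*(L + L²))
j(X, 2194) + s(a(25, -1)) = (340 - 1*(-1332)) + (-1 - 4*25)²*(1 + (-1 - 4*25)) = (340 + 1332) + (-1 - 100)²*(1 + (-1 - 100)) = 1672 + (-101)²*(1 - 101) = 1672 + 10201*(-100) = 1672 - 1020100 = -1018428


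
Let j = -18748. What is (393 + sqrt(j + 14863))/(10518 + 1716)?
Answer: 131/4078 + I*sqrt(3885)/12234 ≈ 0.032124 + 0.0050948*I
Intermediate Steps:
(393 + sqrt(j + 14863))/(10518 + 1716) = (393 + sqrt(-18748 + 14863))/(10518 + 1716) = (393 + sqrt(-3885))/12234 = (393 + I*sqrt(3885))*(1/12234) = 131/4078 + I*sqrt(3885)/12234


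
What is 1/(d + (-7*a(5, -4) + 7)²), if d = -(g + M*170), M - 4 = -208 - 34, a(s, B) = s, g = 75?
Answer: 1/41169 ≈ 2.4290e-5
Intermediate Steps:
M = -238 (M = 4 + (-208 - 34) = 4 - 242 = -238)
d = 40385 (d = -(75 - 238*170) = -(75 - 40460) = -1*(-40385) = 40385)
1/(d + (-7*a(5, -4) + 7)²) = 1/(40385 + (-7*5 + 7)²) = 1/(40385 + (-35 + 7)²) = 1/(40385 + (-28)²) = 1/(40385 + 784) = 1/41169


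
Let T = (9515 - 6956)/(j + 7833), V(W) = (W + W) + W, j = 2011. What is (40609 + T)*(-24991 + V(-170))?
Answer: -10194217410055/9844 ≈ -1.0356e+9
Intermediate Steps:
V(W) = 3*W (V(W) = 2*W + W = 3*W)
T = 2559/9844 (T = (9515 - 6956)/(2011 + 7833) = 2559/9844 ≈ 0.25996)
(40609 + T)*(-24991 + V(-170)) = (40609 + 2559/9844)*(-24991 + 3*(-170)) = 399757555*(-24991 - 510)/9844 = (399757555/9844)*(-25501) = -10194217410055/9844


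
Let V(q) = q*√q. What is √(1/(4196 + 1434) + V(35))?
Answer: √(5630 + 1109391500*√35)/5630 ≈ 14.390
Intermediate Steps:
V(q) = q^(3/2)
√(1/(4196 + 1434) + V(35)) = √(1/(4196 + 1434) + 35^(3/2)) = √(1/5630 + 35*√35)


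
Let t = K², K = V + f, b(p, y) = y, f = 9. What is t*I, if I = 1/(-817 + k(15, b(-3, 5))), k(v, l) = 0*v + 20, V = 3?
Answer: -144/797 ≈ -0.18068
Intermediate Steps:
k(v, l) = 20 (k(v, l) = 0 + 20 = 20)
K = 12 (K = 3 + 9 = 12)
t = 144 (t = 12² = 144)
I = -1/797 (I = 1/(-817 + 20) = 1/(-797) = -1/797 ≈ -0.0012547)
t*I = 144*(-1/797) = -144/797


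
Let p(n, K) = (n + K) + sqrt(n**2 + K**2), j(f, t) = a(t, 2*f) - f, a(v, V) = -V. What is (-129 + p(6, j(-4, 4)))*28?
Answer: -3108 + 168*sqrt(5) ≈ -2732.3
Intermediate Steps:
j(f, t) = -3*f (j(f, t) = -2*f - f = -3*f)
p(n, K) = K + n + sqrt(K**2 + n**2) (p(n, K) = (K + n) + sqrt(K**2 + n**2) = K + n + sqrt(K**2 + n**2))
(-129 + p(6, j(-4, 4)))*28 = (-129 + (-3*(-4) + 6 + sqrt((-3*(-4))**2 + 6**2)))*28 = (-129 + (12 + 6 + sqrt(12**2 + 36)))*28 = (-129 + (12 + 6 + sqrt(144 + 36)))*28 = (-129 + (12 + 6 + sqrt(180)))*28 = (-129 + (12 + 6 + 6*sqrt(5)))*28 = (-129 + (18 + 6*sqrt(5)))*28 = (-111 + 6*sqrt(5))*28 = -3108 + 168*sqrt(5)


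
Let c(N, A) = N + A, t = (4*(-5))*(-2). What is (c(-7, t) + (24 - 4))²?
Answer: 2809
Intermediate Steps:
t = 40 (t = -20*(-2) = 40)
c(N, A) = A + N
(c(-7, t) + (24 - 4))² = ((40 - 7) + (24 - 4))² = (33 + 20)² = 53² = 2809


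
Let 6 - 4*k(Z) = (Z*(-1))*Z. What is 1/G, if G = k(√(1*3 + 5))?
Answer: 2/7 ≈ 0.28571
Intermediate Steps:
k(Z) = 3/2 + Z²/4 (k(Z) = 3/2 - Z*(-1)*Z/4 = 3/2 - (-Z)*Z/4 = 3/2 - (-1)*Z²/4 = 3/2 + Z²/4)
G = 7/2 (G = 3/2 + (√(1*3 + 5))²/4 = 3/2 + (√(3 + 5))²/4 = 3/2 + (√8)²/4 = 3/2 + (2*√2)²/4 = 3/2 + (¼)*8 = 3/2 + 2 = 7/2 ≈ 3.5000)
1/G = 1/(7/2) = 2/7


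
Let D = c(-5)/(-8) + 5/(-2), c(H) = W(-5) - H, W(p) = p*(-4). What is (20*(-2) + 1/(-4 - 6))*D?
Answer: 3609/16 ≈ 225.56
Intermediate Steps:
W(p) = -4*p
c(H) = 20 - H (c(H) = -4*(-5) - H = 20 - H)
D = -45/8 (D = (20 - 1*(-5))/(-8) + 5/(-2) = (20 + 5)*(-⅛) + 5*(-½) = 25*(-⅛) - 5/2 = -25/8 - 5/2 = -45/8 ≈ -5.6250)
(20*(-2) + 1/(-4 - 6))*D = (20*(-2) + 1/(-4 - 6))*(-45/8) = (-40 + 1/(-10))*(-45/8) = (-40 - ⅒)*(-45/8) = -401/10*(-45/8) = 3609/16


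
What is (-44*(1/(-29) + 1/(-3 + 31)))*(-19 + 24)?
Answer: -55/203 ≈ -0.27094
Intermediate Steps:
(-44*(1/(-29) + 1/(-3 + 31)))*(-19 + 24) = -44*(-1/29 + 1/28)*5 = -44*1/812*5 = -11/203*5 = -55/203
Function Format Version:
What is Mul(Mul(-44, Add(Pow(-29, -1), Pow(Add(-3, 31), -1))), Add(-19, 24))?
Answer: Rational(-55, 203) ≈ -0.27094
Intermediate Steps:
Mul(Mul(-44, Add(Pow(-29, -1), Pow(Add(-3, 31), -1))), Add(-19, 24)) = Mul(Mul(-44, Add(Rational(-1, 29), Pow(28, -1))), 5) = Mul(Mul(-44, Add(Rational(-1, 29), Rational(1, 28))), 5) = Mul(Mul(-44, Rational(1, 812)), 5) = Mul(Rational(-11, 203), 5) = Rational(-55, 203)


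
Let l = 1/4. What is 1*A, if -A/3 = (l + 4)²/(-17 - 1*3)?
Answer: 867/320 ≈ 2.7094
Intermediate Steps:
l = ¼ ≈ 0.25000
A = 867/320 (A = -3*(¼ + 4)²/(-17 - 1*3) = -3*(17/4)²/(-17 - 3) = -867/(16*(-20)) = -867*(-1)/(16*20) = -3*(-289/320) = 867/320 ≈ 2.7094)
1*A = 1*(867/320) = 867/320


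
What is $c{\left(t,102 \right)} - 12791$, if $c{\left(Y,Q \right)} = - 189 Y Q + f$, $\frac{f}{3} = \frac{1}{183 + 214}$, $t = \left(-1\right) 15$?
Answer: $\frac{109722466}{397} \approx 2.7638 \cdot 10^{5}$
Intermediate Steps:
$t = -15$
$f = \frac{3}{397}$ ($f = \frac{3}{183 + 214} = \frac{3}{397} \approx 0.0075567$)
$c{\left(Y,Q \right)} = \frac{3}{397} - 189 Q Y$ ($c{\left(Y,Q \right)} = - 189 Y Q + \frac{3}{397} = - 189 Q Y + \frac{3}{397} = \frac{3}{397} - 189 Q Y$)
$c{\left(t,102 \right)} - 12791 = \left(\frac{3}{397} - 19278 \left(-15\right)\right) - 12791 = \left(\frac{3}{397} + 289170\right) - 12791 = \frac{114800493}{397} - 12791 = \frac{109722466}{397}$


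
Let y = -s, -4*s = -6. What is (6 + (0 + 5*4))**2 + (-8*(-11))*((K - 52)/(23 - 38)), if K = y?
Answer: 14848/15 ≈ 989.87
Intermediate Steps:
s = 3/2 (s = -1/4*(-6) = 3/2 ≈ 1.5000)
y = -3/2 (y = -1*3/2 = -3/2 ≈ -1.5000)
K = -3/2 ≈ -1.5000
(6 + (0 + 5*4))**2 + (-8*(-11))*((K - 52)/(23 - 38)) = (6 + (0 + 5*4))**2 + (-8*(-11))*((-3/2 - 52)/(23 - 38)) = (6 + (0 + 20))**2 + 88*(-107/2/(-15)) = (6 + 20)**2 + 88*(-107/2*(-1/15)) = 26**2 + 88*(107/30) = 676 + 4708/15 = 14848/15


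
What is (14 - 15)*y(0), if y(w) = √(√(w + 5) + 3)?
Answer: -√(3 + √5) ≈ -2.2882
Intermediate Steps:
y(w) = √(3 + √(5 + w)) (y(w) = √(√(5 + w) + 3) = √(3 + √(5 + w)))
(14 - 15)*y(0) = (14 - 15)*√(3 + √(5 + 0)) = -√(3 + √5)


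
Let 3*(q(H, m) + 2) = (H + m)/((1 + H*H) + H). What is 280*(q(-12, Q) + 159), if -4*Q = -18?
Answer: 835140/19 ≈ 43955.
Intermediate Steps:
Q = 9/2 (Q = -¼*(-18) = 9/2 ≈ 4.5000)
q(H, m) = -2 + (H + m)/(3*(1 + H + H²)) (q(H, m) = -2 + ((H + m)/((1 + H*H) + H))/3 = -2 + ((H + m)/((1 + H²) + H))/3 = -2 + ((H + m)/(1 + H + H²))/3 = -2 + (H + m)/(3*(1 + H + H²)))
280*(q(-12, Q) + 159) = 280*((-6 + 9/2 - 6*(-12)² - 5*(-12))/(3*(1 - 12 + (-12)²)) + 159) = 280*((-6 + 9/2 - 6*144 + 60)/(3*(1 - 12 + 144)) + 159) = 280*((⅓)*(-6 + 9/2 - 864 + 60)/133 + 159) = 280*((⅓)*(1/133)*(-1611/2) + 159) = 280*(-537/266 + 159) = 280*(41757/266) = 835140/19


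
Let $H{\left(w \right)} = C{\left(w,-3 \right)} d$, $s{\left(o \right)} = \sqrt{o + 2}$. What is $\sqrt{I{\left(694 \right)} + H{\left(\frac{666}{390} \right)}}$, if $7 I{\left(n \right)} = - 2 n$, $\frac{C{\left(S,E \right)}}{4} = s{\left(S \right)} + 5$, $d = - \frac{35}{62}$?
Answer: $\frac{\sqrt{-1667814694 - 276458 \sqrt{15665}}}{2821} \approx 14.626 i$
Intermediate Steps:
$d = - \frac{35}{62}$ ($d = \left(-35\right) \frac{1}{62} = - \frac{35}{62} \approx -0.56452$)
$s{\left(o \right)} = \sqrt{2 + o}$
$C{\left(S,E \right)} = 20 + 4 \sqrt{2 + S}$ ($C{\left(S,E \right)} = 4 \left(\sqrt{2 + S} + 5\right) = 4 \left(5 + \sqrt{2 + S}\right) = 20 + 4 \sqrt{2 + S}$)
$I{\left(n \right)} = - \frac{2 n}{7}$ ($I{\left(n \right)} = \frac{\left(-2\right) n}{7} = - \frac{2 n}{7}$)
$H{\left(w \right)} = - \frac{350}{31} - \frac{70 \sqrt{2 + w}}{31}$ ($H{\left(w \right)} = \left(20 + 4 \sqrt{2 + w}\right) \left(- \frac{35}{62}\right) = - \frac{350}{31} - \frac{70 \sqrt{2 + w}}{31}$)
$\sqrt{I{\left(694 \right)} + H{\left(\frac{666}{390} \right)}} = \sqrt{\left(- \frac{2}{7}\right) 694 - \left(\frac{350}{31} + \frac{70 \sqrt{2 + \frac{666}{390}}}{31}\right)} = \sqrt{- \frac{1388}{7} - \left(\frac{350}{31} + \frac{70 \sqrt{2 + 666 \cdot \frac{1}{390}}}{31}\right)} = \sqrt{- \frac{1388}{7} - \left(\frac{350}{31} + \frac{70 \sqrt{2 + \frac{111}{65}}}{31}\right)} = \sqrt{- \frac{1388}{7} - \left(\frac{350}{31} + \frac{70 \sqrt{\frac{241}{65}}}{31}\right)} = \sqrt{- \frac{1388}{7} - \left(\frac{350}{31} + \frac{70 \frac{\sqrt{15665}}{65}}{31}\right)} = \sqrt{- \frac{1388}{7} - \left(\frac{350}{31} + \frac{14 \sqrt{15665}}{403}\right)} = \sqrt{- \frac{45478}{217} - \frac{14 \sqrt{15665}}{403}}$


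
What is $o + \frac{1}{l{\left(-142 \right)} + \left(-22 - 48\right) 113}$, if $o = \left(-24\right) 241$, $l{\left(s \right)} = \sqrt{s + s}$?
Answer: $- \frac{180947770483}{31284192} - \frac{i \sqrt{71}}{31284192} \approx -5784.0 - 2.6934 \cdot 10^{-7} i$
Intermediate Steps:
$l{\left(s \right)} = \sqrt{2} \sqrt{s}$ ($l{\left(s \right)} = \sqrt{2 s} = \sqrt{2} \sqrt{s}$)
$o = -5784$
$o + \frac{1}{l{\left(-142 \right)} + \left(-22 - 48\right) 113} = -5784 + \frac{1}{\sqrt{2} \sqrt{-142} + \left(-22 - 48\right) 113} = -5784 + \frac{1}{\sqrt{2} i \sqrt{142} - 7910} = -5784 + \frac{1}{2 i \sqrt{71} - 7910} = -5784 + \frac{1}{-7910 + 2 i \sqrt{71}}$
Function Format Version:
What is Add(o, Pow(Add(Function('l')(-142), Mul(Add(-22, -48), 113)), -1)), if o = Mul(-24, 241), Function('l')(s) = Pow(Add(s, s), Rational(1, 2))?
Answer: Add(Rational(-180947770483, 31284192), Mul(Rational(-1, 31284192), I, Pow(71, Rational(1, 2)))) ≈ Add(-5784.0, Mul(-2.6934e-7, I))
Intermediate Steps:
Function('l')(s) = Mul(Pow(2, Rational(1, 2)), Pow(s, Rational(1, 2))) (Function('l')(s) = Pow(Mul(2, s), Rational(1, 2)) = Mul(Pow(2, Rational(1, 2)), Pow(s, Rational(1, 2))))
o = -5784
Add(o, Pow(Add(Function('l')(-142), Mul(Add(-22, -48), 113)), -1)) = Add(-5784, Pow(Add(Mul(Pow(2, Rational(1, 2)), Pow(-142, Rational(1, 2))), Mul(Add(-22, -48), 113)), -1)) = Add(-5784, Pow(Add(Mul(Pow(2, Rational(1, 2)), Mul(I, Pow(142, Rational(1, 2)))), Mul(-70, 113)), -1)) = Add(-5784, Pow(Add(Mul(2, I, Pow(71, Rational(1, 2))), -7910), -1)) = Add(-5784, Pow(Add(-7910, Mul(2, I, Pow(71, Rational(1, 2)))), -1))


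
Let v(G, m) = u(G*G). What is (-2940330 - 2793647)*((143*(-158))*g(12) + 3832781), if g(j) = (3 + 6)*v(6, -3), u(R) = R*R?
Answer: 1489134669906395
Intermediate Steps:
u(R) = R²
v(G, m) = G⁴ (v(G, m) = (G*G)² = (G²)² = G⁴)
g(j) = 11664 (g(j) = (3 + 6)*6⁴ = 9*1296 = 11664)
(-2940330 - 2793647)*((143*(-158))*g(12) + 3832781) = (-2940330 - 2793647)*((143*(-158))*11664 + 3832781) = -5733977*(-22594*11664 + 3832781) = -5733977*(-263536416 + 3832781) = -5733977*(-259703635) = 1489134669906395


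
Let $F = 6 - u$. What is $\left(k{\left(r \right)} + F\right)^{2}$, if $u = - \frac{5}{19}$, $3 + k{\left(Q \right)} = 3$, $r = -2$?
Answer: $\frac{14161}{361} \approx 39.227$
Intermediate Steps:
$k{\left(Q \right)} = 0$ ($k{\left(Q \right)} = -3 + 3 = 0$)
$u = - \frac{5}{19}$ ($u = \left(-5\right) \frac{1}{19} = - \frac{5}{19} \approx -0.26316$)
$F = \frac{119}{19}$ ($F = 6 - - \frac{5}{19} = 6 + \frac{5}{19} = \frac{119}{19} \approx 6.2632$)
$\left(k{\left(r \right)} + F\right)^{2} = \left(0 + \frac{119}{19}\right)^{2} = \left(\frac{119}{19}\right)^{2} = \frac{14161}{361}$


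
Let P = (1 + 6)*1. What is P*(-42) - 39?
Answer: -333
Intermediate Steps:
P = 7 (P = 7*1 = 7)
P*(-42) - 39 = 7*(-42) - 39 = -294 - 39 = -333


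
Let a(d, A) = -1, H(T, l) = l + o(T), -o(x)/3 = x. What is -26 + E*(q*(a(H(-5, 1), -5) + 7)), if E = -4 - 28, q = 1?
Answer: -218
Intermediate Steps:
o(x) = -3*x
H(T, l) = l - 3*T
E = -32
-26 + E*(q*(a(H(-5, 1), -5) + 7)) = -26 - 32*(-1 + 7) = -26 - 32*6 = -26 - 192 = -218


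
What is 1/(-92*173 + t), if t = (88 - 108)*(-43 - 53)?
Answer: -1/13996 ≈ -7.1449e-5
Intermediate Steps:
t = 1920 (t = -20*(-96) = 1920)
1/(-92*173 + t) = 1/(-92*173 + 1920) = 1/(-15916 + 1920) = 1/(-13996) = -1/13996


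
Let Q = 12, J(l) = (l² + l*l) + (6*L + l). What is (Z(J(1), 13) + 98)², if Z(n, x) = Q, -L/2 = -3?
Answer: 12100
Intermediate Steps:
L = 6 (L = -2*(-3) = 6)
J(l) = 36 + l + 2*l² (J(l) = (l² + l*l) + (6*6 + l) = (l² + l²) + (36 + l) = 2*l² + (36 + l) = 36 + l + 2*l²)
Z(n, x) = 12
(Z(J(1), 13) + 98)² = (12 + 98)² = 110² = 12100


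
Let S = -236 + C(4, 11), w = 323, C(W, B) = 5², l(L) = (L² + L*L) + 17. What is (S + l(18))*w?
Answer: 146642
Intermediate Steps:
l(L) = 17 + 2*L² (l(L) = (L² + L²) + 17 = 2*L² + 17 = 17 + 2*L²)
C(W, B) = 25
S = -211 (S = -236 + 25 = -211)
(S + l(18))*w = (-211 + (17 + 2*18²))*323 = (-211 + (17 + 2*324))*323 = (-211 + (17 + 648))*323 = (-211 + 665)*323 = 454*323 = 146642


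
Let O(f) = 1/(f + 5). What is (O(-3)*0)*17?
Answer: 0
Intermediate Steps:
O(f) = 1/(5 + f)
(O(-3)*0)*17 = (0/(5 - 3))*17 = (0/2)*17 = ((½)*0)*17 = 0*17 = 0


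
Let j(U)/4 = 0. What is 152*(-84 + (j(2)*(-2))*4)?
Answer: -12768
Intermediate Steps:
j(U) = 0 (j(U) = 4*0 = 0)
152*(-84 + (j(2)*(-2))*4) = 152*(-84 + (0*(-2))*4) = 152*(-84 + 0*4) = 152*(-84 + 0) = 152*(-84) = -12768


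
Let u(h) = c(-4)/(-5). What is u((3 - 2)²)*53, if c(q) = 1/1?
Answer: -53/5 ≈ -10.600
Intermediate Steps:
c(q) = 1
u(h) = -⅕ (u(h) = 1/(-5) = 1*(-⅕) = -⅕)
u((3 - 2)²)*53 = -⅕*53 = -53/5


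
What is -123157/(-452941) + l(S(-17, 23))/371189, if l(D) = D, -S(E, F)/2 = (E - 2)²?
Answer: 45387500271/168126716849 ≈ 0.26996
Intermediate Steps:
S(E, F) = -2*(-2 + E)² (S(E, F) = -2*(E - 2)² = -2*(-2 + E)²)
-123157/(-452941) + l(S(-17, 23))/371189 = -123157/(-452941) - 2*(-2 - 17)²/371189 = -123157*(-1/452941) - 2*(-19)²*(1/371189) = 123157/452941 - 2*361*(1/371189) = 123157/452941 - 722*1/371189 = 123157/452941 - 722/371189 = 45387500271/168126716849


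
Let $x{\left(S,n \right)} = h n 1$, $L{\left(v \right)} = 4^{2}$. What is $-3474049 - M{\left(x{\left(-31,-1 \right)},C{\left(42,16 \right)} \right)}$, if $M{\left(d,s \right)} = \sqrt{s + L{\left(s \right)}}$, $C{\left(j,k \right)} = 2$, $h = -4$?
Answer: $-3474049 - 3 \sqrt{2} \approx -3.4741 \cdot 10^{6}$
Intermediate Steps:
$L{\left(v \right)} = 16$
$x{\left(S,n \right)} = - 4 n$ ($x{\left(S,n \right)} = - 4 n 1 = - 4 n$)
$M{\left(d,s \right)} = \sqrt{16 + s}$ ($M{\left(d,s \right)} = \sqrt{s + 16} = \sqrt{16 + s}$)
$-3474049 - M{\left(x{\left(-31,-1 \right)},C{\left(42,16 \right)} \right)} = -3474049 - \sqrt{16 + 2} = -3474049 - \sqrt{18} = -3474049 - 3 \sqrt{2}$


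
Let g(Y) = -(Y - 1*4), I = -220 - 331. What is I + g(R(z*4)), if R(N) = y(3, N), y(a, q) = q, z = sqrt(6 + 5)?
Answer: -547 - 4*sqrt(11) ≈ -560.27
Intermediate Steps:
z = sqrt(11) ≈ 3.3166
I = -551
R(N) = N
g(Y) = 4 - Y (g(Y) = -(Y - 4) = -(-4 + Y) = 4 - Y)
I + g(R(z*4)) = -551 + (4 - sqrt(11)*4) = -551 + (4 - 4*sqrt(11)) = -547 - 4*sqrt(11)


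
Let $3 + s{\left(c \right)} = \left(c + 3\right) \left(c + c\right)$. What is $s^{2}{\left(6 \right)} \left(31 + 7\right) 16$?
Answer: $6703200$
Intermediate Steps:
$s{\left(c \right)} = -3 + 2 c \left(3 + c\right)$ ($s{\left(c \right)} = -3 + \left(c + 3\right) \left(c + c\right) = -3 + \left(3 + c\right) 2 c = -3 + 2 c \left(3 + c\right)$)
$s^{2}{\left(6 \right)} \left(31 + 7\right) 16 = \left(-3 + 2 \cdot 6^{2} + 6 \cdot 6\right)^{2} \left(31 + 7\right) 16 = \left(-3 + 2 \cdot 36 + 36\right)^{2} \cdot 38 \cdot 16 = \left(-3 + 72 + 36\right)^{2} \cdot 608 = 105^{2} \cdot 608 = 11025 \cdot 608 = 6703200$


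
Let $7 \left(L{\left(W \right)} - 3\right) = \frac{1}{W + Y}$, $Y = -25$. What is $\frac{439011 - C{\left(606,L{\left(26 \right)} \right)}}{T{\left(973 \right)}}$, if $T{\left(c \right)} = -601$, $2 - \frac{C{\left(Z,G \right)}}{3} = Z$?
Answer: $- \frac{440823}{601} \approx -733.48$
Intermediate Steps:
$L{\left(W \right)} = 3 + \frac{1}{7 \left(-25 + W\right)}$ ($L{\left(W \right)} = 3 + \frac{1}{7 \left(W - 25\right)} = 3 + \frac{1}{7 \left(-25 + W\right)}$)
$C{\left(Z,G \right)} = 6 - 3 Z$
$\frac{439011 - C{\left(606,L{\left(26 \right)} \right)}}{T{\left(973 \right)}} = \frac{439011 - \left(6 - 1818\right)}{-601} = \left(439011 - \left(6 - 1818\right)\right) \left(- \frac{1}{601}\right) = \left(439011 - -1812\right) \left(- \frac{1}{601}\right) = \left(439011 + 1812\right) \left(- \frac{1}{601}\right) = 440823 \left(- \frac{1}{601}\right) = - \frac{440823}{601}$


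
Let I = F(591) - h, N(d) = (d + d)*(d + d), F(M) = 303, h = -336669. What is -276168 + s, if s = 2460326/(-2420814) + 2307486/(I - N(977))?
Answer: -52894038839026519/191527321164 ≈ -2.7617e+5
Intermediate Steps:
N(d) = 4*d**2 (N(d) = (2*d)*(2*d) = 4*d**2)
I = 336972 (I = 303 - 1*(-336669) = 303 + 336669 = 336972)
s = -321607806967/191527321164 (s = 2460326/(-2420814) + 2307486/(336972 - 4*977**2) = 2460326*(-1/2420814) + 2307486/(336972 - 4*954529) = -111833/110037 + 2307486/(336972 - 1*3818116) = -111833/110037 + 2307486/(336972 - 3818116) = -111833/110037 + 2307486/(-3481144) = -111833/110037 + 2307486*(-1/3481144) = -111833/110037 - 1153743/1740572 = -321607806967/191527321164 ≈ -1.6792)
-276168 + s = -276168 - 321607806967/191527321164 = -52894038839026519/191527321164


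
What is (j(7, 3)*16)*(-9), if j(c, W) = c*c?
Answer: -7056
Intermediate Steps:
j(c, W) = c²
(j(7, 3)*16)*(-9) = (7²*16)*(-9) = (49*16)*(-9) = 784*(-9) = -7056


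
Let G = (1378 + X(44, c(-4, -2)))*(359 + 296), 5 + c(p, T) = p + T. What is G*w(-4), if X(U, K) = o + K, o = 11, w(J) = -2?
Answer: -1805180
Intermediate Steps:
c(p, T) = -5 + T + p (c(p, T) = -5 + (p + T) = -5 + (T + p) = -5 + T + p)
X(U, K) = 11 + K
G = 902590 (G = (1378 + (11 + (-5 - 2 - 4)))*(359 + 296) = (1378 + (11 - 11))*655 = (1378 + 0)*655 = 1378*655 = 902590)
G*w(-4) = 902590*(-2) = -1805180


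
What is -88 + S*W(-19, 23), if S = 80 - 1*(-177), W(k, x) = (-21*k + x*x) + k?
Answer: 233525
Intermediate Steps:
W(k, x) = x² - 20*k (W(k, x) = (-21*k + x²) + k = (x² - 21*k) + k = x² - 20*k)
S = 257 (S = 80 + 177 = 257)
-88 + S*W(-19, 23) = -88 + 257*(23² - 20*(-19)) = -88 + 257*(529 + 380) = -88 + 257*909 = -88 + 233613 = 233525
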